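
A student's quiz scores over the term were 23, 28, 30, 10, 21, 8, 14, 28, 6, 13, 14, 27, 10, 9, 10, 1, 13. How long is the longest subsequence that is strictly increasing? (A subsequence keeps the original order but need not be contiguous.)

4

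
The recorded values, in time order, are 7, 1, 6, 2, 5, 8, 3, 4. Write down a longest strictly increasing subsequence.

Patience tails give the LIS length; then backtrack through the dp parents:
7 → extends → [7]
1 → replaces 7 → [1]
6 → extends → [1, 6]
2 → replaces 6 → [1, 2]
5 → extends → [1, 2, 5]
8 → extends → [1, 2, 5, 8]
3 → replaces 5 → [1, 2, 3, 8]
4 → replaces 8 → [1, 2, 3, 4]
Length 4; one witness is 1, 2, 5, 8.

1, 2, 5, 8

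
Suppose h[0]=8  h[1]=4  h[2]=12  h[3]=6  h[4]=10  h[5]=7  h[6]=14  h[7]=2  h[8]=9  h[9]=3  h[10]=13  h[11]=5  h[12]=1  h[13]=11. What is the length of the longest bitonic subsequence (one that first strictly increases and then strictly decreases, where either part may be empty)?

7

inc[i] = longest strictly increasing subsequence ending at i; dec[i] = longest strictly decreasing subsequence starting at i:
i:      0  1  2  3  4  5  6  7  8  9 10 11 12 13
h[i]:   8  4 12  6 10  7 14  2  9  3 13  5  1 11
inc:    1  1  2  2  3  3  4  1  4  2  5  3  1  5
dec:    4  3  5  3  4  3  4  2  3  2  3  2  1  1
Best peak at i=6 (value 14): inc=4, dec=4, length 4+4−1 = 7.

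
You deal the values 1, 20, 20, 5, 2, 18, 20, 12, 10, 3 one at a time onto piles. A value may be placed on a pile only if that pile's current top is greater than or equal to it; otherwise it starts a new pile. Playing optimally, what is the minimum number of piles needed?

4

The minimum number of non-increasing subsequences covering a sequence equals the length of its longest strictly increasing subsequence.
LIS length is 4 (e.g. 1, 5, 18, 20), so 4 piles are needed.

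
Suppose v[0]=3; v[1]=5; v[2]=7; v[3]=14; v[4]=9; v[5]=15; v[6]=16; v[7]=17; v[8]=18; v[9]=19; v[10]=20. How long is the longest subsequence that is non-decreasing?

Track the smallest tail for each achievable length (allowing ties):
3 → extends → [3]
5 → extends → [3, 5]
7 → extends → [3, 5, 7]
14 → extends → [3, 5, 7, 14]
9 → replaces 14 → [3, 5, 7, 9]
15 → extends → [3, 5, 7, 9, 15]
16 → extends → [3, 5, 7, 9, 15, 16]
17 → extends → [3, 5, 7, 9, 15, 16, 17]
18 → extends → [3, 5, 7, 9, 15, 16, 17, 18]
19 → extends → [3, 5, 7, 9, 15, 16, 17, 18, 19]
20 → extends → [3, 5, 7, 9, 15, 16, 17, 18, 19, 20]
Ten tails, so the longest non-decreasing subsequence has length 10 (e.g. 3, 5, 7, 14, 15, 16, 17, 18, 19, 20).

10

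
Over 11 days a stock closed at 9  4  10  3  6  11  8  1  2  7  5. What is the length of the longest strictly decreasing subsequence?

4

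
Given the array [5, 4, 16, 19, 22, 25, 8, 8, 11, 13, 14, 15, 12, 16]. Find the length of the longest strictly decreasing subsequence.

Negate each value so 'decreasing' becomes 'increasing', then run patience tails on the negated sequence:
-5 → extends → [-5]
-4 → extends → [-5, -4]
-16 → replaces -5 → [-16, -4]
-19 → replaces -16 → [-19, -4]
-22 → replaces -19 → [-22, -4]
-25 → replaces -22 → [-25, -4]
-8 → replaces -4 → [-25, -8]
-8 → already a tail → [-25, -8]
-11 → replaces -8 → [-25, -11]
-13 → replaces -11 → [-25, -13]
-14 → replaces -13 → [-25, -14]
-15 → replaces -14 → [-25, -15]
-12 → extends → [-25, -15, -12]
-16 → replaces -15 → [-25, -16, -12]
Three tails, so the longest strictly decreasing subsequence of the original has length 3.

3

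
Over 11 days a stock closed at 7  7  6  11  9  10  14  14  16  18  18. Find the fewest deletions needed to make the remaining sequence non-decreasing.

2

Fewest deletions = n − (longest non-decreasing subsequence).
Patience tails:
7 → extends → [7]
7 → extends → [7, 7]
6 → replaces 7 → [6, 7]
11 → extends → [6, 7, 11]
9 → replaces 11 → [6, 7, 9]
10 → extends → [6, 7, 9, 10]
14 → extends → [6, 7, 9, 10, 14]
14 → extends → [6, 7, 9, 10, 14, 14]
16 → extends → [6, 7, 9, 10, 14, 14, 16]
18 → extends → [6, 7, 9, 10, 14, 14, 16, 18]
18 → extends → [6, 7, 9, 10, 14, 14, 16, 18, 18]
Longest non-decreasing subsequence has length 9, so deletions = 11 − 9 = 2.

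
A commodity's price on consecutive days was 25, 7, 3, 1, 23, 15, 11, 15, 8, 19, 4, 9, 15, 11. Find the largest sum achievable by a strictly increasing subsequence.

Let S[i] be the best sum of a strictly increasing subsequence ending at i:
i:      1  2  3  4  5  6  7  8  9 10 11 12 13 14
a[i]:  25  7  3  1 23 15 11 15  8 19  4  9 15 11
S:     25  7  3  1 30 22 18 33 15 52  7 24 39 35
Maximum is 52 (e.g. 7 + 11 + 15 + 19).

52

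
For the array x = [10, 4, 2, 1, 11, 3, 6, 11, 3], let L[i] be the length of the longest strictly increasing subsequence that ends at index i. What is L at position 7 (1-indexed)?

3

dp[i] = 1 + max{dp[j] : j<i, x[j]<x[i]} (or 1 if no such j):
i:      1  2  3  4  5  6  7  8  9
x[i]:  10  4  2  1 11  3  6 11  3
dp:     1  1  1  1  2  2  3  4  2
At index 7 the value is 3.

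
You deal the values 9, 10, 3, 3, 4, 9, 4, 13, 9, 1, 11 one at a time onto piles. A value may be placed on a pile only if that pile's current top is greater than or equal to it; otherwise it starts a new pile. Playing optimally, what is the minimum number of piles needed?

4

Place each on the leftmost legal pile:
9 → new pile 1 (tops now [9])
10 → new pile 2 (tops now [9, 10])
3 → pile 1 (tops now [3, 10])
3 → pile 1 (tops now [3, 10])
4 → pile 2 (tops now [3, 4])
9 → new pile 3 (tops now [3, 4, 9])
4 → pile 2 (tops now [3, 4, 9])
13 → new pile 4 (tops now [3, 4, 9, 13])
9 → pile 3 (tops now [3, 4, 9, 13])
1 → pile 1 (tops now [1, 4, 9, 13])
11 → pile 4 (tops now [1, 4, 9, 11])
Four piles.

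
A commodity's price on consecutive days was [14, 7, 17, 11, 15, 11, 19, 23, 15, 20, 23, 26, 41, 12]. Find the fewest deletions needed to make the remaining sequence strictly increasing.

Fewest deletions = n − (longest strictly increasing subsequence).
Patience tails:
14 → extends → [14]
7 → replaces 14 → [7]
17 → extends → [7, 17]
11 → replaces 17 → [7, 11]
15 → extends → [7, 11, 15]
11 → already a tail → [7, 11, 15]
19 → extends → [7, 11, 15, 19]
23 → extends → [7, 11, 15, 19, 23]
15 → already a tail → [7, 11, 15, 19, 23]
20 → replaces 23 → [7, 11, 15, 19, 20]
23 → extends → [7, 11, 15, 19, 20, 23]
26 → extends → [7, 11, 15, 19, 20, 23, 26]
41 → extends → [7, 11, 15, 19, 20, 23, 26, 41]
12 → replaces 15 → [7, 11, 12, 19, 20, 23, 26, 41]
Longest strictly increasing subsequence has length 8, so deletions = 14 − 8 = 6.

6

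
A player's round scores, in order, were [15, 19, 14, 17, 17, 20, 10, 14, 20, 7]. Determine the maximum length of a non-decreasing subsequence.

Let dp[i] be the length of the longest such subsequence ending at index i:
i:      1  2  3  4  5  6  7  8  9 10
a[i]:  15 19 14 17 17 20 10 14 20  7
dp:     1  2  1  2  3  4  1  2  5  1
Maximum dp value is 5.

5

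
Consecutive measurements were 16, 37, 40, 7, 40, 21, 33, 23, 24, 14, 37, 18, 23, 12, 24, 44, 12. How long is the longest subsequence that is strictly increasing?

6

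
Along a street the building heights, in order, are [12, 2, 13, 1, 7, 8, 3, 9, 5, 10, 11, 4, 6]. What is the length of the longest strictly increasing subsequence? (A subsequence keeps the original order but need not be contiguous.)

6

Track the smallest tail for each achievable length (strict):
12 → extends → [12]
2 → replaces 12 → [2]
13 → extends → [2, 13]
1 → replaces 2 → [1, 13]
7 → replaces 13 → [1, 7]
8 → extends → [1, 7, 8]
3 → replaces 7 → [1, 3, 8]
9 → extends → [1, 3, 8, 9]
5 → replaces 8 → [1, 3, 5, 9]
10 → extends → [1, 3, 5, 9, 10]
11 → extends → [1, 3, 5, 9, 10, 11]
4 → replaces 5 → [1, 3, 4, 9, 10, 11]
6 → replaces 9 → [1, 3, 4, 6, 10, 11]
Six tails, so the longest strictly increasing subsequence has length 6 (e.g. 2, 7, 8, 9, 10, 11).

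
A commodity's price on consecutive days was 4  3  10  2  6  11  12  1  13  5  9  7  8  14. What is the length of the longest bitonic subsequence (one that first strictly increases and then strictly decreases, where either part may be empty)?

7

inc[i] = longest strictly increasing subsequence ending at i; dec[i] = longest strictly decreasing subsequence starting at i:
i:      1  2  3  4  5  6  7  8  9 10 11 12 13 14
a[i]:   4  3 10  2  6 11 12  1 13  5  9  7  8 14
inc:    1  1  2  1  2  3  4  1  5  2  3  3  4  6
dec:    4  3  3  2  2  3  3  1  3  1  2  1  1  1
Best peak at i=9 (value 13): inc=5, dec=3, length 5+3−1 = 7.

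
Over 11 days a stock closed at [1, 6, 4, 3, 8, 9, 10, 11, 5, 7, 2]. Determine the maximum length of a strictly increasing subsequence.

6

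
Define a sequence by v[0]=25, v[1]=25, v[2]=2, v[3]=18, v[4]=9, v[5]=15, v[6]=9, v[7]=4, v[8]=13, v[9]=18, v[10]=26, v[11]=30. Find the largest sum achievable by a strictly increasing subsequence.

Let S[i] be the best sum of a strictly increasing subsequence ending at i:
i:       0   1   2   3   4   5   6   7   8   9  10  11
v[i]:   25  25   2  18   9  15   9   4  13  18  26  30
S:      25  25   2  20  11  26  11   6  24  44  70 100
Maximum is 100 (e.g. 2 + 9 + 15 + 18 + 26 + 30).

100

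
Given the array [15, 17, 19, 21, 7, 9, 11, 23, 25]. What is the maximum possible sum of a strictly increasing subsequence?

Let S[i] be the best sum of a strictly increasing subsequence ending at i:
i:       1   2   3   4   5   6   7   8   9
a[i]:   15  17  19  21   7   9  11  23  25
S:      15  32  51  72   7  16  27  95 120
Maximum is 120 (e.g. 15 + 17 + 19 + 21 + 23 + 25).

120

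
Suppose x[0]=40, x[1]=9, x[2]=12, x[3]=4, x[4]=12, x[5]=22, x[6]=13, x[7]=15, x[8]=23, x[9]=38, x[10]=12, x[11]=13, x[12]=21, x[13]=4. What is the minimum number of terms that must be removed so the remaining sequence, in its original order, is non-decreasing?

7

Fewest deletions = n − (longest non-decreasing subsequence).
i:      0  1  2  3  4  5  6  7  8  9 10 11 12 13
x[i]:  40  9 12  4 12 22 13 15 23 38 12 13 21  4
dp:     1  1  2  1  3  4  4  5  6  7  4  5  6  2
max dp = 7, so deletions = 14 − 7 = 7.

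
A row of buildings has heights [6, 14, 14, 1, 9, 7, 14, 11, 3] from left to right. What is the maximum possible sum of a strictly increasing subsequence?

Let S[i] be the best sum of a strictly increasing subsequence ending at i:
i:      1  2  3  4  5  6  7  8  9
a[i]:   6 14 14  1  9  7 14 11  3
S:      6 20 20  1 15 13 29 26  4
Maximum is 29 (e.g. 6 + 9 + 14).

29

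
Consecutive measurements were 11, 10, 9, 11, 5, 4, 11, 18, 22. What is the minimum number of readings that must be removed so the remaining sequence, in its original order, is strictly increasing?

5

Fewest deletions = n − (longest strictly increasing subsequence).
Patience tails:
11 → extends → [11]
10 → replaces 11 → [10]
9 → replaces 10 → [9]
11 → extends → [9, 11]
5 → replaces 9 → [5, 11]
4 → replaces 5 → [4, 11]
11 → already a tail → [4, 11]
18 → extends → [4, 11, 18]
22 → extends → [4, 11, 18, 22]
Longest strictly increasing subsequence has length 4, so deletions = 9 − 4 = 5.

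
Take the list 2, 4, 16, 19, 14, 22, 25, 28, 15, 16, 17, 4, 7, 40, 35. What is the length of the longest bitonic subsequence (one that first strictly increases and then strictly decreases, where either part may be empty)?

9

inc[i] = longest strictly increasing subsequence ending at i; dec[i] = longest strictly decreasing subsequence starting at i:
i:      1  2  3  4  5  6  7  8  9 10 11 12 13 14 15
a[i]:   2  4 16 19 14 22 25 28 15 16 17  4  7 40 35
inc:    1  2  3  4  3  5  6  7  4  5  6  2  3  8  8
dec:    1  1  3  3  2  3  3  3  2  2  2  1  1  2  1
Best peak at i=8 (value 28): inc=7, dec=3, length 7+3−1 = 9.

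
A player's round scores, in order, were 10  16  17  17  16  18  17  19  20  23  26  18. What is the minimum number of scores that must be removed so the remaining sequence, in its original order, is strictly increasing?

Fewest deletions = n − (longest strictly increasing subsequence).
Patience tails:
10 → extends → [10]
16 → extends → [10, 16]
17 → extends → [10, 16, 17]
17 → already a tail → [10, 16, 17]
16 → already a tail → [10, 16, 17]
18 → extends → [10, 16, 17, 18]
17 → already a tail → [10, 16, 17, 18]
19 → extends → [10, 16, 17, 18, 19]
20 → extends → [10, 16, 17, 18, 19, 20]
23 → extends → [10, 16, 17, 18, 19, 20, 23]
26 → extends → [10, 16, 17, 18, 19, 20, 23, 26]
18 → already a tail → [10, 16, 17, 18, 19, 20, 23, 26]
Longest strictly increasing subsequence has length 8, so deletions = 12 − 8 = 4.

4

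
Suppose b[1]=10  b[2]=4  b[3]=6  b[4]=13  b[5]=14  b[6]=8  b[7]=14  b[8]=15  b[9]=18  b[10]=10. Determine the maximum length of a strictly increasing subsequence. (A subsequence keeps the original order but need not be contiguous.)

Track the smallest tail for each achievable length (strict):
10 → extends → [10]
4 → replaces 10 → [4]
6 → extends → [4, 6]
13 → extends → [4, 6, 13]
14 → extends → [4, 6, 13, 14]
8 → replaces 13 → [4, 6, 8, 14]
14 → already a tail → [4, 6, 8, 14]
15 → extends → [4, 6, 8, 14, 15]
18 → extends → [4, 6, 8, 14, 15, 18]
10 → replaces 14 → [4, 6, 8, 10, 15, 18]
Six tails, so the longest strictly increasing subsequence has length 6 (e.g. 4, 6, 13, 14, 15, 18).

6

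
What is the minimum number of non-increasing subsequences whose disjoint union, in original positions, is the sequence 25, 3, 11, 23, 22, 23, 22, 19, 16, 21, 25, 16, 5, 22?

5

The minimum number of non-increasing subsequences covering a sequence equals the length of its longest strictly increasing subsequence.
LIS length is 5 (e.g. 3, 11, 22, 23, 25), so 5 piles are needed.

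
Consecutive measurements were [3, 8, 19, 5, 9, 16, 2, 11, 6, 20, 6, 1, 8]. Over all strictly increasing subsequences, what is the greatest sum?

56

Let S[i] be the best sum of a strictly increasing subsequence ending at i:
i:      1  2  3  4  5  6  7  8  9 10 11 12 13
a[i]:   3  8 19  5  9 16  2 11  6 20  6  1  8
S:      3 11 30  8 20 36  2 31 14 56 14  1 22
Maximum is 56 (e.g. 3 + 8 + 9 + 16 + 20).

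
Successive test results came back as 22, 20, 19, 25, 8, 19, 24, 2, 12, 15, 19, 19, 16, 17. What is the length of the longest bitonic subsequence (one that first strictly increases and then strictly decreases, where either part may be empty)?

5

inc[i] = longest strictly increasing subsequence ending at i; dec[i] = longest strictly decreasing subsequence starting at i:
i:      1  2  3  4  5  6  7  8  9 10 11 12 13 14
a[i]:  22 20 19 25  8 19 24  2 12 15 19 19 16 17
inc:    1  1  1  2  1  2  3  1  2  3  4  4  4  5
dec:    5  4  3  4  2  2  3  1  1  1  2  2  1  1
Best peak at i=1 (value 22): inc=1, dec=5, length 1+5−1 = 5.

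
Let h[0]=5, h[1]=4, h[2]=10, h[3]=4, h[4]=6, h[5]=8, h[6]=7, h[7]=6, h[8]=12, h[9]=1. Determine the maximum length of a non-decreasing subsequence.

5

Let dp[i] be the length of the longest such subsequence ending at index i:
i:      0  1  2  3  4  5  6  7  8  9
h[i]:   5  4 10  4  6  8  7  6 12  1
dp:     1  1  2  2  3  4  4  4  5  1
Maximum dp value is 5.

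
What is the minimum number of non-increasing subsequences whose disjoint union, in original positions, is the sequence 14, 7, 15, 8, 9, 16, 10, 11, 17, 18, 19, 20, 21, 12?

Place each on the leftmost legal pile:
14 → new pile 1 (tops now [14])
7 → pile 1 (tops now [7])
15 → new pile 2 (tops now [7, 15])
8 → pile 2 (tops now [7, 8])
9 → new pile 3 (tops now [7, 8, 9])
16 → new pile 4 (tops now [7, 8, 9, 16])
10 → pile 4 (tops now [7, 8, 9, 10])
11 → new pile 5 (tops now [7, 8, 9, 10, 11])
17 → new pile 6 (tops now [7, 8, 9, 10, 11, 17])
18 → new pile 7 (tops now [7, 8, 9, 10, 11, 17, 18])
19 → new pile 8 (tops now [7, 8, 9, 10, 11, 17, 18, 19])
20 → new pile 9 (tops now [7, 8, 9, 10, 11, 17, 18, 19, 20])
21 → new pile 10 (tops now [7, 8, 9, 10, 11, 17, 18, 19, 20, 21])
12 → pile 6 (tops now [7, 8, 9, 10, 11, 12, 18, 19, 20, 21])
Ten piles.

10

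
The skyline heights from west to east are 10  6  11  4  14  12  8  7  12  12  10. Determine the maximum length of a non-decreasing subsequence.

5

Track the smallest tail for each achievable length (allowing ties):
10 → extends → [10]
6 → replaces 10 → [6]
11 → extends → [6, 11]
4 → replaces 6 → [4, 11]
14 → extends → [4, 11, 14]
12 → replaces 14 → [4, 11, 12]
8 → replaces 11 → [4, 8, 12]
7 → replaces 8 → [4, 7, 12]
12 → extends → [4, 7, 12, 12]
12 → extends → [4, 7, 12, 12, 12]
10 → replaces 12 → [4, 7, 10, 12, 12]
Five tails, so the longest non-decreasing subsequence has length 5 (e.g. 10, 11, 12, 12, 12).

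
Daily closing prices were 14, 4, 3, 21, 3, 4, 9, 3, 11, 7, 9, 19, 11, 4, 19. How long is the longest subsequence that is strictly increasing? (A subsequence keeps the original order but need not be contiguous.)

6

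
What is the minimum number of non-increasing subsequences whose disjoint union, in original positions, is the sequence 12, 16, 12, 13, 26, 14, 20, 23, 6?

5

The minimum number of non-increasing subsequences covering a sequence equals the length of its longest strictly increasing subsequence.
LIS length is 5 (e.g. 12, 13, 14, 20, 23), so 5 piles are needed.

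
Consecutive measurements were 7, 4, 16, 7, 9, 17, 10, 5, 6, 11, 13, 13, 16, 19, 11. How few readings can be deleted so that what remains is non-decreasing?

Fewest deletions = n − (longest non-decreasing subsequence).
Patience tails:
7 → extends → [7]
4 → replaces 7 → [4]
16 → extends → [4, 16]
7 → replaces 16 → [4, 7]
9 → extends → [4, 7, 9]
17 → extends → [4, 7, 9, 17]
10 → replaces 17 → [4, 7, 9, 10]
5 → replaces 7 → [4, 5, 9, 10]
6 → replaces 9 → [4, 5, 6, 10]
11 → extends → [4, 5, 6, 10, 11]
13 → extends → [4, 5, 6, 10, 11, 13]
13 → extends → [4, 5, 6, 10, 11, 13, 13]
16 → extends → [4, 5, 6, 10, 11, 13, 13, 16]
19 → extends → [4, 5, 6, 10, 11, 13, 13, 16, 19]
11 → replaces 13 → [4, 5, 6, 10, 11, 11, 13, 16, 19]
Longest non-decreasing subsequence has length 9, so deletions = 15 − 9 = 6.

6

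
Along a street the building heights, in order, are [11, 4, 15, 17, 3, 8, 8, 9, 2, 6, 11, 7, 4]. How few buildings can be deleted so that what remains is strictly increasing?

Fewest deletions = n − (longest strictly increasing subsequence).
i:      1  2  3  4  5  6  7  8  9 10 11 12 13
a[i]:  11  4 15 17  3  8  8  9  2  6 11  7  4
dp:     1  1  2  3  1  2  2  3  1  2  4  3  2
max dp = 4, so deletions = 13 − 4 = 9.

9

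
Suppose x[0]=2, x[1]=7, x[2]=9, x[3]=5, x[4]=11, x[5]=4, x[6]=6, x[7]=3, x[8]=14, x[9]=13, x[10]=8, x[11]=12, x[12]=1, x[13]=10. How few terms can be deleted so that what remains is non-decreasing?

9

Fewest deletions = n − (longest non-decreasing subsequence).
Patience tails:
2 → extends → [2]
7 → extends → [2, 7]
9 → extends → [2, 7, 9]
5 → replaces 7 → [2, 5, 9]
11 → extends → [2, 5, 9, 11]
4 → replaces 5 → [2, 4, 9, 11]
6 → replaces 9 → [2, 4, 6, 11]
3 → replaces 4 → [2, 3, 6, 11]
14 → extends → [2, 3, 6, 11, 14]
13 → replaces 14 → [2, 3, 6, 11, 13]
8 → replaces 11 → [2, 3, 6, 8, 13]
12 → replaces 13 → [2, 3, 6, 8, 12]
1 → replaces 2 → [1, 3, 6, 8, 12]
10 → replaces 12 → [1, 3, 6, 8, 10]
Longest non-decreasing subsequence has length 5, so deletions = 14 − 5 = 9.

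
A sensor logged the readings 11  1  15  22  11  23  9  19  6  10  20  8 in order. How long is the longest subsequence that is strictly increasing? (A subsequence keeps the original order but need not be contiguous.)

Track the smallest tail for each achievable length (strict):
11 → extends → [11]
1 → replaces 11 → [1]
15 → extends → [1, 15]
22 → extends → [1, 15, 22]
11 → replaces 15 → [1, 11, 22]
23 → extends → [1, 11, 22, 23]
9 → replaces 11 → [1, 9, 22, 23]
19 → replaces 22 → [1, 9, 19, 23]
6 → replaces 9 → [1, 6, 19, 23]
10 → replaces 19 → [1, 6, 10, 23]
20 → replaces 23 → [1, 6, 10, 20]
8 → replaces 10 → [1, 6, 8, 20]
Four tails, so the longest strictly increasing subsequence has length 4 (e.g. 11, 15, 22, 23).

4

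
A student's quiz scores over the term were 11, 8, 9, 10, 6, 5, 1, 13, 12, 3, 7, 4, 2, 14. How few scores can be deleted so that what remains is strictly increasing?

9

Fewest deletions = n − (longest strictly increasing subsequence).
i:      1  2  3  4  5  6  7  8  9 10 11 12 13 14
a[i]:  11  8  9 10  6  5  1 13 12  3  7  4  2 14
dp:     1  1  2  3  1  1  1  4  4  2  3  3  2  5
max dp = 5, so deletions = 14 − 5 = 9.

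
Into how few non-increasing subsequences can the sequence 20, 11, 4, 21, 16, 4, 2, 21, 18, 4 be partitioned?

3

The minimum number of non-increasing subsequences covering a sequence equals the length of its longest strictly increasing subsequence.
LIS length is 3 (e.g. 11, 16, 21), so 3 piles are needed.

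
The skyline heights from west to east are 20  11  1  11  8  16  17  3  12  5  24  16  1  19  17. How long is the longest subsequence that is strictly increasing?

Let dp[i] be the length of the longest such subsequence ending at index i:
i:      1  2  3  4  5  6  7  8  9 10 11 12 13 14 15
a[i]:  20 11  1 11  8 16 17  3 12  5 24 16  1 19 17
dp:     1  1  1  2  2  3  4  2  3  3  5  4  1  5  5
Maximum dp value is 5.

5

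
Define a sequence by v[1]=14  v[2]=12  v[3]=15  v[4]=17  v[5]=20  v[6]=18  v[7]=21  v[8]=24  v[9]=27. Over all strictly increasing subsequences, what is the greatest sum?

Let S[i] be the best sum of a strictly increasing subsequence ending at i:
i:       1   2   3   4   5   6   7   8   9
v[i]:   14  12  15  17  20  18  21  24  27
S:      14  12  29  46  66  64  87 111 138
Maximum is 138 (e.g. 14 + 15 + 17 + 20 + 21 + 24 + 27).

138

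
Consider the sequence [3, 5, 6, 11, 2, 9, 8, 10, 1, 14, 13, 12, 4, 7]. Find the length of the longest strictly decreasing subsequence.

4

Negate each value so 'decreasing' becomes 'increasing', then run patience tails on the negated sequence:
-3 → extends → [-3]
-5 → replaces -3 → [-5]
-6 → replaces -5 → [-6]
-11 → replaces -6 → [-11]
-2 → extends → [-11, -2]
-9 → replaces -2 → [-11, -9]
-8 → extends → [-11, -9, -8]
-10 → replaces -9 → [-11, -10, -8]
-1 → extends → [-11, -10, -8, -1]
-14 → replaces -11 → [-14, -10, -8, -1]
-13 → replaces -10 → [-14, -13, -8, -1]
-12 → replaces -8 → [-14, -13, -12, -1]
-4 → replaces -1 → [-14, -13, -12, -4]
-7 → replaces -4 → [-14, -13, -12, -7]
Four tails, so the longest strictly decreasing subsequence of the original has length 4.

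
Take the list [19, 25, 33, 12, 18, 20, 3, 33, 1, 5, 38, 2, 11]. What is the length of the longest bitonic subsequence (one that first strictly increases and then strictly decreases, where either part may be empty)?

6

inc[i] = longest strictly increasing subsequence ending at i; dec[i] = longest strictly decreasing subsequence starting at i:
i:      1  2  3  4  5  6  7  8  9 10 11 12 13
a[i]:  19 25 33 12 18 20  3 33  1  5 38  2 11
inc:    1  2  3  1  2  3  1  4  1  2  5  2  3
dec:    4  4  4  3  3  3  2  3  1  2  2  1  1
Best peak at i=3 (value 33): inc=3, dec=4, length 3+4−1 = 6.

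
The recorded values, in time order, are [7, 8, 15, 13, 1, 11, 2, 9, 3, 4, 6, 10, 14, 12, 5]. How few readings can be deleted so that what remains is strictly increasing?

Fewest deletions = n − (longest strictly increasing subsequence).
i:      1  2  3  4  5  6  7  8  9 10 11 12 13 14 15
a[i]:   7  8 15 13  1 11  2  9  3  4  6 10 14 12  5
dp:     1  2  3  3  1  3  2  3  3  4  5  6  7  7  5
max dp = 7, so deletions = 15 − 7 = 8.

8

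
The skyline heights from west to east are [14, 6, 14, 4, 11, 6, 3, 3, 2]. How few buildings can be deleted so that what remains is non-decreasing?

7

Fewest deletions = n − (longest non-decreasing subsequence).
i:      1  2  3  4  5  6  7  8  9
a[i]:  14  6 14  4 11  6  3  3  2
dp:     1  1  2  1  2  2  1  2  1
max dp = 2, so deletions = 9 − 2 = 7.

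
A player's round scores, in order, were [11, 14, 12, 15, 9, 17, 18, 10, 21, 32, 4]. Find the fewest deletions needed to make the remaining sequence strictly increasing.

4

Fewest deletions = n − (longest strictly increasing subsequence).
Patience tails:
11 → extends → [11]
14 → extends → [11, 14]
12 → replaces 14 → [11, 12]
15 → extends → [11, 12, 15]
9 → replaces 11 → [9, 12, 15]
17 → extends → [9, 12, 15, 17]
18 → extends → [9, 12, 15, 17, 18]
10 → replaces 12 → [9, 10, 15, 17, 18]
21 → extends → [9, 10, 15, 17, 18, 21]
32 → extends → [9, 10, 15, 17, 18, 21, 32]
4 → replaces 9 → [4, 10, 15, 17, 18, 21, 32]
Longest strictly increasing subsequence has length 7, so deletions = 11 − 7 = 4.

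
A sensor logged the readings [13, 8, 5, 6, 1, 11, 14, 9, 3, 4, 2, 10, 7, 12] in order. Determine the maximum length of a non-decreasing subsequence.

5

Let dp[i] be the length of the longest such subsequence ending at index i:
i:      1  2  3  4  5  6  7  8  9 10 11 12 13 14
a[i]:  13  8  5  6  1 11 14  9  3  4  2 10  7 12
dp:     1  1  1  2  1  3  4  3  2  3  2  4  4  5
Maximum dp value is 5.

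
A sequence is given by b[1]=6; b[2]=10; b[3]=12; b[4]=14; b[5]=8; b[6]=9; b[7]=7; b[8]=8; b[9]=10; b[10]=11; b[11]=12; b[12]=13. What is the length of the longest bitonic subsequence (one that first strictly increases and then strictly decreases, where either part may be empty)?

inc[i] = longest strictly increasing subsequence ending at i; dec[i] = longest strictly decreasing subsequence starting at i:
i:      1  2  3  4  5  6  7  8  9 10 11 12
b[i]:   6 10 12 14  8  9  7  8 10 11 12 13
inc:    1  2  3  4  2  3  2  3  4  5  6  7
dec:    1  3  3  3  2  2  1  1  1  1  1  1
Best peak at i=12 (value 13): inc=7, dec=1, length 7+1−1 = 7.

7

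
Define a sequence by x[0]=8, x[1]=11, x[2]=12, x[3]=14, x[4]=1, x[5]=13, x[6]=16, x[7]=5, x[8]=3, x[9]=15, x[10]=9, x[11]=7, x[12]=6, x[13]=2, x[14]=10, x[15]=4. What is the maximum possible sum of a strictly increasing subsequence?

61

Let S[i] be the best sum of a strictly increasing subsequence ending at i:
i:      0  1  2  3  4  5  6  7  8  9 10 11 12 13 14 15
x[i]:   8 11 12 14  1 13 16  5  3 15  9  7  6  2 10  4
S:      8 19 31 45  1 44 61  6  4 60 17 13 12  3 27  8
Maximum is 61 (e.g. 8 + 11 + 12 + 14 + 16).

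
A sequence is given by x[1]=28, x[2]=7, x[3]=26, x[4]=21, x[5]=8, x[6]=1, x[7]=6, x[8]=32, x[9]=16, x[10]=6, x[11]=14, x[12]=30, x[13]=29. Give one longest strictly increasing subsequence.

7, 8, 16, 30

Patience tails give the LIS length; then backtrack through the dp parents:
28 → extends → [28]
7 → replaces 28 → [7]
26 → extends → [7, 26]
21 → replaces 26 → [7, 21]
8 → replaces 21 → [7, 8]
1 → replaces 7 → [1, 8]
6 → replaces 8 → [1, 6]
32 → extends → [1, 6, 32]
16 → replaces 32 → [1, 6, 16]
6 → already a tail → [1, 6, 16]
14 → replaces 16 → [1, 6, 14]
30 → extends → [1, 6, 14, 30]
29 → replaces 30 → [1, 6, 14, 29]
Length 4; one witness is 7, 8, 16, 30.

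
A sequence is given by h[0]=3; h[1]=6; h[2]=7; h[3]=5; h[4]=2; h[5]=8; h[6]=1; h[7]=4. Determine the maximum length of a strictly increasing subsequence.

4

Track the smallest tail for each achievable length (strict):
3 → extends → [3]
6 → extends → [3, 6]
7 → extends → [3, 6, 7]
5 → replaces 6 → [3, 5, 7]
2 → replaces 3 → [2, 5, 7]
8 → extends → [2, 5, 7, 8]
1 → replaces 2 → [1, 5, 7, 8]
4 → replaces 5 → [1, 4, 7, 8]
Four tails, so the longest strictly increasing subsequence has length 4 (e.g. 3, 6, 7, 8).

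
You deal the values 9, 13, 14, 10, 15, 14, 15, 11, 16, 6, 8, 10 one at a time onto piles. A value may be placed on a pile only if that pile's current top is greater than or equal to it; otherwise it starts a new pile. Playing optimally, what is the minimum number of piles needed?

Place each on the leftmost legal pile:
9 → new pile 1 (tops now [9])
13 → new pile 2 (tops now [9, 13])
14 → new pile 3 (tops now [9, 13, 14])
10 → pile 2 (tops now [9, 10, 14])
15 → new pile 4 (tops now [9, 10, 14, 15])
14 → pile 3 (tops now [9, 10, 14, 15])
15 → pile 4 (tops now [9, 10, 14, 15])
11 → pile 3 (tops now [9, 10, 11, 15])
16 → new pile 5 (tops now [9, 10, 11, 15, 16])
6 → pile 1 (tops now [6, 10, 11, 15, 16])
8 → pile 2 (tops now [6, 8, 11, 15, 16])
10 → pile 3 (tops now [6, 8, 10, 15, 16])
Five piles.

5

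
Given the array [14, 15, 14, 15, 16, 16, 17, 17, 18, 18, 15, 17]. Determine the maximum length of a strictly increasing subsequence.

Track the smallest tail for each achievable length (strict):
14 → extends → [14]
15 → extends → [14, 15]
14 → already a tail → [14, 15]
15 → already a tail → [14, 15]
16 → extends → [14, 15, 16]
16 → already a tail → [14, 15, 16]
17 → extends → [14, 15, 16, 17]
17 → already a tail → [14, 15, 16, 17]
18 → extends → [14, 15, 16, 17, 18]
18 → already a tail → [14, 15, 16, 17, 18]
15 → already a tail → [14, 15, 16, 17, 18]
17 → already a tail → [14, 15, 16, 17, 18]
Five tails, so the longest strictly increasing subsequence has length 5 (e.g. 14, 15, 16, 17, 18).

5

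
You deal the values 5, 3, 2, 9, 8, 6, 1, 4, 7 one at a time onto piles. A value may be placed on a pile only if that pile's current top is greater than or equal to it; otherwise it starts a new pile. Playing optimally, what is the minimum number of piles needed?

3

Place each on the leftmost legal pile:
5 → new pile 1 (tops now [5])
3 → pile 1 (tops now [3])
2 → pile 1 (tops now [2])
9 → new pile 2 (tops now [2, 9])
8 → pile 2 (tops now [2, 8])
6 → pile 2 (tops now [2, 6])
1 → pile 1 (tops now [1, 6])
4 → pile 2 (tops now [1, 4])
7 → new pile 3 (tops now [1, 4, 7])
Three piles.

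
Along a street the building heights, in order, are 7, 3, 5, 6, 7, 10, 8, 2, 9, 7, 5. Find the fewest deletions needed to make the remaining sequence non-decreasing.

5

Fewest deletions = n − (longest non-decreasing subsequence).
i:      1  2  3  4  5  6  7  8  9 10 11
a[i]:   7  3  5  6  7 10  8  2  9  7  5
dp:     1  1  2  3  4  5  5  1  6  5  3
max dp = 6, so deletions = 11 − 6 = 5.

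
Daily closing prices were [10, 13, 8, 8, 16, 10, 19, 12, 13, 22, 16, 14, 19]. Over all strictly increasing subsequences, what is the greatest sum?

80

Let S[i] be the best sum of a strictly increasing subsequence ending at i:
i:      1  2  3  4  5  6  7  8  9 10 11 12 13
a[i]:  10 13  8  8 16 10 19 12 13 22 16 14 19
S:     10 23  8  8 39 18 58 30 43 80 59 57 78
Maximum is 80 (e.g. 10 + 13 + 16 + 19 + 22).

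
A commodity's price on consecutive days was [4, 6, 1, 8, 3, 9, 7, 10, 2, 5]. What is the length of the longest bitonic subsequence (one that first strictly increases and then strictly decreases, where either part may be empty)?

inc[i] = longest strictly increasing subsequence ending at i; dec[i] = longest strictly decreasing subsequence starting at i:
i:      1  2  3  4  5  6  7  8  9 10
a[i]:   4  6  1  8  3  9  7 10  2  5
inc:    1  2  1  3  2  4  3  5  2  3
dec:    3  3  1  3  2  3  2  2  1  1
Best peak at i=6 (value 9): inc=4, dec=3, length 4+3−1 = 6.

6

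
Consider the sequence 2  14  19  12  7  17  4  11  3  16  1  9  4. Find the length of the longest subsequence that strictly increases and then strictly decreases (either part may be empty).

8

inc[i] = longest strictly increasing subsequence ending at i; dec[i] = longest strictly decreasing subsequence starting at i:
i:      1  2  3  4  5  6  7  8  9 10 11 12 13
a[i]:   2 14 19 12  7 17  4 11  3 16  1  9  4
inc:    1  2  3  2  2  3  2  3  2  4  1  3  3
dec:    2  6  6  5  4  4  3  3  2  3  1  2  1
Best peak at i=3 (value 19): inc=3, dec=6, length 3+6−1 = 8.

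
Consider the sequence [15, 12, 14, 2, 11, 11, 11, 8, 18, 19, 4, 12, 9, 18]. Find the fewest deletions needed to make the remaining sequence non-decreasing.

Fewest deletions = n − (longest non-decreasing subsequence).
Patience tails:
15 → extends → [15]
12 → replaces 15 → [12]
14 → extends → [12, 14]
2 → replaces 12 → [2, 14]
11 → replaces 14 → [2, 11]
11 → extends → [2, 11, 11]
11 → extends → [2, 11, 11, 11]
8 → replaces 11 → [2, 8, 11, 11]
18 → extends → [2, 8, 11, 11, 18]
19 → extends → [2, 8, 11, 11, 18, 19]
4 → replaces 8 → [2, 4, 11, 11, 18, 19]
12 → replaces 18 → [2, 4, 11, 11, 12, 19]
9 → replaces 11 → [2, 4, 9, 11, 12, 19]
18 → replaces 19 → [2, 4, 9, 11, 12, 18]
Longest non-decreasing subsequence has length 6, so deletions = 14 − 6 = 8.

8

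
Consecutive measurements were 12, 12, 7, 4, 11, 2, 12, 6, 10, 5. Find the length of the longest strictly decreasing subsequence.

4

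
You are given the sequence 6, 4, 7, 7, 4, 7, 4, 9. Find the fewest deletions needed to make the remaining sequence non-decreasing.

3

Fewest deletions = n − (longest non-decreasing subsequence).
Patience tails:
6 → extends → [6]
4 → replaces 6 → [4]
7 → extends → [4, 7]
7 → extends → [4, 7, 7]
4 → replaces 7 → [4, 4, 7]
7 → extends → [4, 4, 7, 7]
4 → replaces 7 → [4, 4, 4, 7]
9 → extends → [4, 4, 4, 7, 9]
Longest non-decreasing subsequence has length 5, so deletions = 8 − 5 = 3.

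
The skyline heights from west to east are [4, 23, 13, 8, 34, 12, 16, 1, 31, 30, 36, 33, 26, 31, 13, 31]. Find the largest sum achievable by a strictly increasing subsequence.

Let S[i] be the best sum of a strictly increasing subsequence ending at i:
i:       1   2   3   4   5   6   7   8   9  10  11  12  13  14  15  16
a[i]:    4  23  13   8  34  12  16   1  31  30  36  33  26  31  13  31
S:       4  27  17  12  61  24  40   1  71  70 107 104  66 101  37 101
Maximum is 107 (e.g. 4 + 8 + 12 + 16 + 31 + 36).

107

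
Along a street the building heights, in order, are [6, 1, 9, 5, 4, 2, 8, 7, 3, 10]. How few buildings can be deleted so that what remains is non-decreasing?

Fewest deletions = n − (longest non-decreasing subsequence).
i:      1  2  3  4  5  6  7  8  9 10
a[i]:   6  1  9  5  4  2  8  7  3 10
dp:     1  1  2  2  2  2  3  3  3  4
max dp = 4, so deletions = 10 − 4 = 6.

6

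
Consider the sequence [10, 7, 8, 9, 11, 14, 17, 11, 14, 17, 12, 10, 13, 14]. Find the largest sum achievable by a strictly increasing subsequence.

74

Let S[i] be the best sum of a strictly increasing subsequence ending at i:
i:      1  2  3  4  5  6  7  8  9 10 11 12 13 14
a[i]:  10  7  8  9 11 14 17 11 14 17 12 10 13 14
S:     10  7 15 24 35 49 66 35 49 66 47 34 60 74
Maximum is 74 (e.g. 7 + 8 + 9 + 11 + 12 + 13 + 14).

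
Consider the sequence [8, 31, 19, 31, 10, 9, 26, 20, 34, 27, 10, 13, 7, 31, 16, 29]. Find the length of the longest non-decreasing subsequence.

Track the smallest tail for each achievable length (allowing ties):
8 → extends → [8]
31 → extends → [8, 31]
19 → replaces 31 → [8, 19]
31 → extends → [8, 19, 31]
10 → replaces 19 → [8, 10, 31]
9 → replaces 10 → [8, 9, 31]
26 → replaces 31 → [8, 9, 26]
20 → replaces 26 → [8, 9, 20]
34 → extends → [8, 9, 20, 34]
27 → replaces 34 → [8, 9, 20, 27]
10 → replaces 20 → [8, 9, 10, 27]
13 → replaces 27 → [8, 9, 10, 13]
7 → replaces 8 → [7, 9, 10, 13]
31 → extends → [7, 9, 10, 13, 31]
16 → replaces 31 → [7, 9, 10, 13, 16]
29 → extends → [7, 9, 10, 13, 16, 29]
Six tails, so the longest non-decreasing subsequence has length 6 (e.g. 8, 10, 10, 13, 16, 29).

6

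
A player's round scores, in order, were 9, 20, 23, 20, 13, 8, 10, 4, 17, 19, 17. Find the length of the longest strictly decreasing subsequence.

5

Negate each value so 'decreasing' becomes 'increasing', then run patience tails on the negated sequence:
-9 → extends → [-9]
-20 → replaces -9 → [-20]
-23 → replaces -20 → [-23]
-20 → extends → [-23, -20]
-13 → extends → [-23, -20, -13]
-8 → extends → [-23, -20, -13, -8]
-10 → replaces -8 → [-23, -20, -13, -10]
-4 → extends → [-23, -20, -13, -10, -4]
-17 → replaces -13 → [-23, -20, -17, -10, -4]
-19 → replaces -17 → [-23, -20, -19, -10, -4]
-17 → replaces -10 → [-23, -20, -19, -17, -4]
Five tails, so the longest strictly decreasing subsequence of the original has length 5.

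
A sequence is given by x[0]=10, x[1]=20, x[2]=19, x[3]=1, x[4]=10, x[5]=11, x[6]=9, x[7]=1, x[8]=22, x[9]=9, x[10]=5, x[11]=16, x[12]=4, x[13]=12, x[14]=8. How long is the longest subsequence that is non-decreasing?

Track the smallest tail for each achievable length (allowing ties):
10 → extends → [10]
20 → extends → [10, 20]
19 → replaces 20 → [10, 19]
1 → replaces 10 → [1, 19]
10 → replaces 19 → [1, 10]
11 → extends → [1, 10, 11]
9 → replaces 10 → [1, 9, 11]
1 → replaces 9 → [1, 1, 11]
22 → extends → [1, 1, 11, 22]
9 → replaces 11 → [1, 1, 9, 22]
5 → replaces 9 → [1, 1, 5, 22]
16 → replaces 22 → [1, 1, 5, 16]
4 → replaces 5 → [1, 1, 4, 16]
12 → replaces 16 → [1, 1, 4, 12]
8 → replaces 12 → [1, 1, 4, 8]
Four tails, so the longest non-decreasing subsequence has length 4 (e.g. 10, 10, 11, 22).

4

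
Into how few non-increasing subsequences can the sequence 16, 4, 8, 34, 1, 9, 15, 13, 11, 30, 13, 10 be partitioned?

5

Place each on the leftmost legal pile:
16 → new pile 1 (tops now [16])
4 → pile 1 (tops now [4])
8 → new pile 2 (tops now [4, 8])
34 → new pile 3 (tops now [4, 8, 34])
1 → pile 1 (tops now [1, 8, 34])
9 → pile 3 (tops now [1, 8, 9])
15 → new pile 4 (tops now [1, 8, 9, 15])
13 → pile 4 (tops now [1, 8, 9, 13])
11 → pile 4 (tops now [1, 8, 9, 11])
30 → new pile 5 (tops now [1, 8, 9, 11, 30])
13 → pile 5 (tops now [1, 8, 9, 11, 13])
10 → pile 4 (tops now [1, 8, 9, 10, 13])
Five piles.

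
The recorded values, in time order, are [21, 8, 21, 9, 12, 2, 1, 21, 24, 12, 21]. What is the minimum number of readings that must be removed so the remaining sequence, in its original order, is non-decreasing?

6

Fewest deletions = n − (longest non-decreasing subsequence).
i:      1  2  3  4  5  6  7  8  9 10 11
a[i]:  21  8 21  9 12  2  1 21 24 12 21
dp:     1  1  2  2  3  1  1  4  5  4  5
max dp = 5, so deletions = 11 − 5 = 6.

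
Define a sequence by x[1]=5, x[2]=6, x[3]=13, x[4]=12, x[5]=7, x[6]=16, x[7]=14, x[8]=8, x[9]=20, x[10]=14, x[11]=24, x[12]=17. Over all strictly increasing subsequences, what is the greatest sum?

Let S[i] be the best sum of a strictly increasing subsequence ending at i:
i:      1  2  3  4  5  6  7  8  9 10 11 12
x[i]:   5  6 13 12  7 16 14  8 20 14 24 17
S:      5 11 24 23 18 40 38 26 60 40 84 57
Maximum is 84 (e.g. 5 + 6 + 13 + 16 + 20 + 24).

84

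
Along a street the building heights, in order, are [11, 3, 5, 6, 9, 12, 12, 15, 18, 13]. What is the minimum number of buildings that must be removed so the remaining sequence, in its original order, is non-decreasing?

Fewest deletions = n − (longest non-decreasing subsequence).
Patience tails:
11 → extends → [11]
3 → replaces 11 → [3]
5 → extends → [3, 5]
6 → extends → [3, 5, 6]
9 → extends → [3, 5, 6, 9]
12 → extends → [3, 5, 6, 9, 12]
12 → extends → [3, 5, 6, 9, 12, 12]
15 → extends → [3, 5, 6, 9, 12, 12, 15]
18 → extends → [3, 5, 6, 9, 12, 12, 15, 18]
13 → replaces 15 → [3, 5, 6, 9, 12, 12, 13, 18]
Longest non-decreasing subsequence has length 8, so deletions = 10 − 8 = 2.

2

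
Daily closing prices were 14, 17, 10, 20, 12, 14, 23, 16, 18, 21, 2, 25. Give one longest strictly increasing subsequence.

Patience tails give the LIS length; then backtrack through the dp parents:
14 → extends → [14]
17 → extends → [14, 17]
10 → replaces 14 → [10, 17]
20 → extends → [10, 17, 20]
12 → replaces 17 → [10, 12, 20]
14 → replaces 20 → [10, 12, 14]
23 → extends → [10, 12, 14, 23]
16 → replaces 23 → [10, 12, 14, 16]
18 → extends → [10, 12, 14, 16, 18]
21 → extends → [10, 12, 14, 16, 18, 21]
2 → replaces 10 → [2, 12, 14, 16, 18, 21]
25 → extends → [2, 12, 14, 16, 18, 21, 25]
Length 7; one witness is 10, 12, 14, 16, 18, 21, 25.

10, 12, 14, 16, 18, 21, 25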